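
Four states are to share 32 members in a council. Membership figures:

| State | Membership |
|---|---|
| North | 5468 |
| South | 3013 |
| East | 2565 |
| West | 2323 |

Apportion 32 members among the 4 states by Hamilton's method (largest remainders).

Standard divisor: 13369 ÷ 32 ≈ 417.781.
Standard quotas: North 13.0882, South 7.2119, East 6.1396, West 5.5603.
Lower quotas: North 13, South 7, East 6, West 5 (sum 31, leaving 1 seat).
Remainders in descending order: West 0.5603, South 0.2119, East 0.1396, North 0.0882.
Largest remainder: West receives the extra seat.

North: 13; South: 7; East: 6; West: 6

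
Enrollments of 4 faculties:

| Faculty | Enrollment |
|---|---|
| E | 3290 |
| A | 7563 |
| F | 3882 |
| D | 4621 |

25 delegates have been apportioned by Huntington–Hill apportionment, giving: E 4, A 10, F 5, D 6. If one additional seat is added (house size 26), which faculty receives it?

E

Priority for the next seat is population ÷ (√(s·(s+1))).
Priorities: E 735.666, A 721.104, F 708.753, D 713.036.
Highest priority: E.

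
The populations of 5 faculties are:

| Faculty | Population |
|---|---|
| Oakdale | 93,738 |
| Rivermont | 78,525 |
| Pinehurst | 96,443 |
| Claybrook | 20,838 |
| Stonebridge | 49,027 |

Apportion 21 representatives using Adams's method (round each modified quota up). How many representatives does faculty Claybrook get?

Standard divisor 338571/21 ≈ 16122.429; standard quotas: Oakdale 5.814, Rivermont 4.871, Pinehurst 5.982, Claybrook 1.292, Stonebridge 3.041.
Rounding up gives 6, 5, 6, 2, 4 = 23 seats, so the divisor must be adjusted.
With modified divisor 19000: modified quotas Oakdale 4.934, Rivermont 4.133, Pinehurst 5.076, Claybrook 1.097, Stonebridge 2.580.
Rounding up: Oakdale 5, Rivermont 5, Pinehurst 6, Claybrook 2, Stonebridge 3 (total 21).
Claybrook receives 2.

2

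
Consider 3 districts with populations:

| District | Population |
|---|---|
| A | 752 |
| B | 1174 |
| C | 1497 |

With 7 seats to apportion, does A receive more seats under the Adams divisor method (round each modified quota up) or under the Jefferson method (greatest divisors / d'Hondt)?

Adams: A 2, B 2, C 3.
Jefferson: A 1, B 3, C 3.
A gets 2 under Adams and 1 under Jefferson.

Adams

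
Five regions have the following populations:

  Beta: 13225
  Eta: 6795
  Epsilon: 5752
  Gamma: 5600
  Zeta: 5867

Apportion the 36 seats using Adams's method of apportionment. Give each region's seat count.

Beta 12, Eta 7, Epsilon 6, Gamma 5, Zeta 6

Standard divisor 37239/36 ≈ 1034.417; standard quotas: Beta 12.785, Eta 6.569, Epsilon 5.561, Gamma 5.414, Zeta 5.672.
Rounding up gives 13, 7, 6, 6, 6 = 38 seats, so the divisor must be adjusted.
With modified divisor 1126: modified quotas Beta 11.745, Eta 6.035, Epsilon 5.108, Gamma 4.973, Zeta 5.210.
Rounding up: Beta 12, Eta 7, Epsilon 6, Gamma 5, Zeta 6 (total 36).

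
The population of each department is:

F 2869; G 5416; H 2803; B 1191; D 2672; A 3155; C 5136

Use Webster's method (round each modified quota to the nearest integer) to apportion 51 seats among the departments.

F: 6, G: 12, H: 6, B: 3, D: 6, A: 7, C: 11

Standard divisor 23242/51 ≈ 455.725; standard quotas: F 6.295, G 11.884, H 6.151, B 2.613, D 5.863, A 6.923, C 11.270.
Rounding to the nearest integer gives F 6, G 12, H 6, B 3, D 6, A 7, C 11 — total 51, matching the house size, so no adjustment is needed.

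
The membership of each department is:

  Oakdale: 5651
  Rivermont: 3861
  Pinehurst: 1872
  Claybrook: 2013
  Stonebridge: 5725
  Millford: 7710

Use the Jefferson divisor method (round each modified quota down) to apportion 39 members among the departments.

Oakdale: 8, Rivermont: 6, Pinehurst: 2, Claybrook: 3, Stonebridge: 8, Millford: 12

Standard divisor 26832/39 ≈ 688; standard quotas: Oakdale 8.214, Rivermont 5.612, Pinehurst 2.721, Claybrook 2.926, Stonebridge 8.321, Millford 11.206.
Rounding down gives 8, 5, 2, 2, 8, 11 = 36 seats, so the divisor must be adjusted.
With modified divisor 640: modified quotas Oakdale 8.830, Rivermont 6.033, Pinehurst 2.925, Claybrook 3.145, Stonebridge 8.945, Millford 12.047.
Rounding down: Oakdale 8, Rivermont 6, Pinehurst 2, Claybrook 3, Stonebridge 8, Millford 12 (total 39).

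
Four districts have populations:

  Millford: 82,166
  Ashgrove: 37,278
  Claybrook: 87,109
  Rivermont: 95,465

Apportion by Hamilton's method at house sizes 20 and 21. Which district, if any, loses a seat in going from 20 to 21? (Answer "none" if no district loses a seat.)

At 20 seats: Millford 5, Ashgrove 3, Claybrook 6, Rivermont 6.
At 21 seats: Millford 6, Ashgrove 2, Claybrook 6, Rivermont 7.
Ashgrove drops from 3 to 2.

Ashgrove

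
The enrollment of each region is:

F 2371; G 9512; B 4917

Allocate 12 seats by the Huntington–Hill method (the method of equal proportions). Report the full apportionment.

With divisor 1444: modified quotas F 1.642, G 6.587, B 3.405.
Geometric-mean thresholds: F √(1·2)=1.414, G √(6·7)=6.481, B √(3·4)=3.464.
Each quota rounded against its threshold gives F 2, G 7, B 3 (total 12).

F 2, G 7, B 3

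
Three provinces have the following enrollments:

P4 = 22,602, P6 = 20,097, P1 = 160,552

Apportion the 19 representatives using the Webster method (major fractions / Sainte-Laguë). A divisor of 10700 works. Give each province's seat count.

With modified divisor 10700: modified quotas P4 2.112, P6 1.878, P1 15.005.
Rounding to the nearest integer: P4 2, P6 2, P1 15 (total 19).

P4=2, P6=2, P1=15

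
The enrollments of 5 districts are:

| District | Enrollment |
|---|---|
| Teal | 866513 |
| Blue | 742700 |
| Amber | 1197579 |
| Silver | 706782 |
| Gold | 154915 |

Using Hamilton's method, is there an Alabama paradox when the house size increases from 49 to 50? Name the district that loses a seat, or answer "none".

At 49 seats: Teal 12, Blue 10, Amber 16, Silver 9, Gold 2.
At 50 seats: Teal 12, Blue 10, Amber 16, Silver 10, Gold 2.
No district's allocation decreased.

none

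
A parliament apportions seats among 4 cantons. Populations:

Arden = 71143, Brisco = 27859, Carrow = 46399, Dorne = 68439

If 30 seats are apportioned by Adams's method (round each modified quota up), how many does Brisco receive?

4

Standard divisor 213840/30 ≈ 7128; standard quotas: Arden 9.981, Brisco 3.908, Carrow 6.509, Dorne 9.601.
Rounding up gives 10, 4, 7, 10 = 31 seats, so the divisor must be adjusted.
With modified divisor 7700: modified quotas Arden 9.239, Brisco 3.618, Carrow 6.026, Dorne 8.888.
Rounding up: Arden 10, Brisco 4, Carrow 7, Dorne 9 (total 30).
Brisco receives 4.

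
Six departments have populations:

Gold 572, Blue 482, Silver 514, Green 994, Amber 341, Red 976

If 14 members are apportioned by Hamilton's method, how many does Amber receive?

Total 3879; standard divisor 3879/14 ≈ 277.071.
Standard quotas: Gold 2.064, Blue 1.740, Silver 1.855, Green 3.588, Amber 1.231, Red 3.523.
Lower quotas: Gold 2, Blue 1, Silver 1, Green 3, Amber 1, Red 3 (sum 11, leaving 3 seats).
Remainders in descending order: Silver 0.855, Blue 0.740, Green 0.588, Red 0.523, Amber 0.231, Gold 0.064.
Largest remainders: Silver, Blue, Green receive the extra seats.
Amber receives 1.

1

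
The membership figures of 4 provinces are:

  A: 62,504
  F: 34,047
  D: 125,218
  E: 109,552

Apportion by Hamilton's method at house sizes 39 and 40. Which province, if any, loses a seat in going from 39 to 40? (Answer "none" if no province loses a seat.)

At 39 seats: A 7, F 4, D 15, E 13.
At 40 seats: A 8, F 4, D 15, E 13.
No province's allocation decreased.

none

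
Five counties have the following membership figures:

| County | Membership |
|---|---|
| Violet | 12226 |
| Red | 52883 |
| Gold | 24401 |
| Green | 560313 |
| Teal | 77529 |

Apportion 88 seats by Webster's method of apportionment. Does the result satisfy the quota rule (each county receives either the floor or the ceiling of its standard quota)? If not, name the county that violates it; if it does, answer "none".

Green

Standard quotas: Violet 1.479, Red 6.398, Gold 2.952, Green 67.790, Teal 9.380.
Webster allocation: Violet 1, Red 6, Gold 3, Green 69, Teal 9.
Green has quota 67.790 (lower 67, upper 68) but receives 69 — outside the quota interval.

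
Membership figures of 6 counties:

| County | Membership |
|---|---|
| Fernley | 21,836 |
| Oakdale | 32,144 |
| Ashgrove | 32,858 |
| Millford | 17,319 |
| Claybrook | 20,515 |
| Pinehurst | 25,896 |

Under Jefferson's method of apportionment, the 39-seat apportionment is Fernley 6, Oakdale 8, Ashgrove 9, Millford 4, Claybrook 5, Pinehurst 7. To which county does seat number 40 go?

Priority for the next seat is population ÷ (current seats + 1).
Priorities: Fernley 3119.429, Oakdale 3571.556, Ashgrove 3285.800, Millford 3463.800, Claybrook 3419.167, Pinehurst 3237.000.
Highest priority: Oakdale.

Oakdale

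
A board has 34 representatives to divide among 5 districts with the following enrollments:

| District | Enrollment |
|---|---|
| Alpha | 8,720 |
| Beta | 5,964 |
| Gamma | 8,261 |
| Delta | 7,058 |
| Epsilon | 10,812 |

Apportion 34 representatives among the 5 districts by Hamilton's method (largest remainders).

Total 40815; standard divisor 40815/34 ≈ 1200.441.
Standard quotas: Alpha 7.2640, Beta 4.9682, Gamma 6.8816, Delta 5.8795, Epsilon 9.0067.
Lower quotas: Alpha 7, Beta 4, Gamma 6, Delta 5, Epsilon 9 (sum 31, leaving 3 seats).
Remainders in descending order: Beta 0.9682, Gamma 0.8816, Delta 0.8795, Alpha 0.2640, Epsilon 0.0067.
Largest remainders: Beta, Gamma, Delta receive the extra seats.

Alpha 7, Beta 5, Gamma 7, Delta 6, Epsilon 9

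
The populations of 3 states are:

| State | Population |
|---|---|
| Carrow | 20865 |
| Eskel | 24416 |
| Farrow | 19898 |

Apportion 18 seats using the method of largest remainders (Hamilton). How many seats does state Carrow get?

6

Standard divisor: 65179 ÷ 18 ≈ 3621.056.
Standard quotas: Carrow 5.7621, Eskel 6.7428, Farrow 5.4951.
Lower quotas: Carrow 5, Eskel 6, Farrow 5 (sum 16, leaving 2 seats).
Remainders in descending order: Carrow 0.7621, Eskel 0.7428, Farrow 0.4951.
Largest remainders: Carrow, Eskel receive the extra seats.
Carrow receives 6.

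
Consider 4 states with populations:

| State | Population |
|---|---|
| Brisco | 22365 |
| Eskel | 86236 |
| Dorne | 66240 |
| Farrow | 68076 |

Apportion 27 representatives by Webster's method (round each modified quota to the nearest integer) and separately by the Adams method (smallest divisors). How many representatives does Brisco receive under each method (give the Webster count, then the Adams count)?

Webster: Brisco 2, Eskel 10, Dorne 7, Farrow 8.
Adams: Brisco 3, Eskel 9, Dorne 7, Farrow 8.
Brisco gets 2 under Webster and 3 under Adams.

2 and 3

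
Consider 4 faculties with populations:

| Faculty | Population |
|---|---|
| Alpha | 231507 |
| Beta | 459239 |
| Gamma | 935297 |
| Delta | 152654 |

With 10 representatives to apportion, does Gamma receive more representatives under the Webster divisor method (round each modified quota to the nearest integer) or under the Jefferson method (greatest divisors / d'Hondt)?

Jefferson

Webster: Alpha 1, Beta 3, Gamma 5, Delta 1.
Jefferson: Alpha 1, Beta 3, Gamma 6, Delta 0.
Gamma gets 5 under Webster and 6 under Jefferson.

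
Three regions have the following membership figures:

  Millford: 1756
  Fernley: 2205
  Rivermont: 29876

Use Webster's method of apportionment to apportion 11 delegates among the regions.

Standard divisor 33837/11 ≈ 3076.091; standard quotas: Millford 0.571, Fernley 0.717, Rivermont 9.712.
Rounding to the nearest integer gives 1, 1, 10 = 12 seats, so the divisor must be adjusted.
With modified divisor 3300: modified quotas Millford 0.532, Fernley 0.668, Rivermont 9.053.
Rounding to the nearest integer: Millford 1, Fernley 1, Rivermont 9 (total 11).

Millford 1, Fernley 1, Rivermont 9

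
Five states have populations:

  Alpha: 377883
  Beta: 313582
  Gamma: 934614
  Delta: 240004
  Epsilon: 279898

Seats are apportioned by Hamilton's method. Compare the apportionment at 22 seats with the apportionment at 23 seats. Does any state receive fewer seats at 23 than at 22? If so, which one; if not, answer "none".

none

At 22 seats: Alpha 4, Beta 3, Gamma 10, Delta 2, Epsilon 3.
At 23 seats: Alpha 4, Beta 3, Gamma 10, Delta 3, Epsilon 3.
No state's allocation decreased.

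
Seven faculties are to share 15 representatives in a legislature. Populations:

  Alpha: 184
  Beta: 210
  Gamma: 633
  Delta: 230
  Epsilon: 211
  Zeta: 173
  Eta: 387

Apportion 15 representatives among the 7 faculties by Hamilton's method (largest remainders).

The standard divisor is 2028/15 ≈ 135.2.
Standard quotas: Alpha 1.361, Beta 1.553, Gamma 4.682, Delta 1.701, Epsilon 1.561, Zeta 1.280, Eta 2.862.
Lower quotas: Alpha 1, Beta 1, Gamma 4, Delta 1, Epsilon 1, Zeta 1, Eta 2 (sum 11, leaving 4 seats).
Remainders in descending order: Eta 0.862, Delta 0.701, Gamma 0.682, Epsilon 0.561, Beta 0.553, Alpha 0.361, Zeta 0.280.
The surplus seats go to Eta, Delta, Gamma, Epsilon.

Alpha: 1, Beta: 1, Gamma: 5, Delta: 2, Epsilon: 2, Zeta: 1, Eta: 3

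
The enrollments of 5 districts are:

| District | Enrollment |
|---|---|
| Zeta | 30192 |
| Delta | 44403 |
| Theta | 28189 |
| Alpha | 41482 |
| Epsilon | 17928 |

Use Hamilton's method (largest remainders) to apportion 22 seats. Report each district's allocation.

Zeta: 4; Delta: 6; Theta: 4; Alpha: 6; Epsilon: 2

Standard divisor: 162194 ÷ 22 ≈ 7372.455.
Standard quotas: Zeta 4.0952, Delta 6.0228, Theta 3.8236, Alpha 5.6266, Epsilon 2.4318.
Lower quotas: Zeta 4, Delta 6, Theta 3, Alpha 5, Epsilon 2 (sum 20, leaving 2 seats).
Remainders in descending order: Theta 0.8236, Alpha 0.6266, Epsilon 0.4318, Zeta 0.0952, Delta 0.0228.
The surplus seats go to Theta, Alpha.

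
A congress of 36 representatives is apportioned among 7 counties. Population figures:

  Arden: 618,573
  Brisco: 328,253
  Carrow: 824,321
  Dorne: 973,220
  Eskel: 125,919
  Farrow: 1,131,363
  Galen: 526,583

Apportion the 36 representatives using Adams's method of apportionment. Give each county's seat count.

Arden=5; Brisco=3; Carrow=6; Dorne=8; Eskel=1; Farrow=9; Galen=4

Standard divisor 4528232/36 ≈ 125784.222; standard quotas: Arden 4.918, Brisco 2.610, Carrow 6.553, Dorne 7.737, Eskel 1.001, Farrow 8.994, Galen 4.186.
Rounding up gives 5, 3, 7, 8, 2, 9, 5 = 39 seats, so the divisor must be adjusted.
With modified divisor 138200: modified quotas Arden 4.476, Brisco 2.375, Carrow 5.965, Dorne 7.042, Eskel 0.911, Farrow 8.186, Galen 3.810.
Rounding up: Arden 5, Brisco 3, Carrow 6, Dorne 8, Eskel 1, Farrow 9, Galen 4 (total 36).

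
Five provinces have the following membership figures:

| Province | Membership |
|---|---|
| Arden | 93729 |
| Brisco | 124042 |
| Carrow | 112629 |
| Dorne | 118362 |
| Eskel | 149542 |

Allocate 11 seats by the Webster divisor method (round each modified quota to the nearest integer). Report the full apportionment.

Arden=2, Brisco=2, Carrow=2, Dorne=2, Eskel=3

Standard divisor 598304/11 ≈ 54391.273; standard quotas: Arden 1.723, Brisco 2.281, Carrow 2.071, Dorne 2.176, Eskel 2.749.
Rounding to the nearest integer gives Arden 2, Brisco 2, Carrow 2, Dorne 2, Eskel 3 — total 11, matching the house size, so no adjustment is needed.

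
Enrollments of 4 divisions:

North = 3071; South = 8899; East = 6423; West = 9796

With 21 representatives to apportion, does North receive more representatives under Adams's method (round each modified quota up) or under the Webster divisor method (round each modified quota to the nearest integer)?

Adams: North 3, South 6, East 5, West 7.
Webster: North 2, South 7, East 5, West 7.
North gets 3 under Adams and 2 under Webster.

Adams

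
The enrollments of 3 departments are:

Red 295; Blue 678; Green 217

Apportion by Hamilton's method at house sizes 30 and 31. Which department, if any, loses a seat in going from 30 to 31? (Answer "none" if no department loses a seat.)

Green

At 30 seats: Red 7, Blue 17, Green 6.
At 31 seats: Red 8, Blue 18, Green 5.
Green drops from 6 to 5.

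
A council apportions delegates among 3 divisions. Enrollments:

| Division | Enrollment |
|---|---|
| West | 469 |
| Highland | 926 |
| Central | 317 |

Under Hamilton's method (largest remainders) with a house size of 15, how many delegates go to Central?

Total 1712; standard divisor 1712/15 ≈ 114.133.
Standard quotas: West 4.109, Highland 8.113, Central 2.777.
Lower quotas: West 4, Highland 8, Central 2 (sum 14, leaving 1 seat).
Remainders in descending order: Central 0.777, Highland 0.113, West 0.109.
The surplus seat goes to Central.
Central receives 3.

3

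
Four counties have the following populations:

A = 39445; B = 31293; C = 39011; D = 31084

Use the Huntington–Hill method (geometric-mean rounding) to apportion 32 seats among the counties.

With divisor 4390: modified quotas A 8.985, B 7.128, C 8.886, D 7.081.
Geometric-mean thresholds: A √(8·9)=8.485, B √(7·8)=7.483, C √(8·9)=8.485, D √(7·8)=7.483.
Each quota rounded against its threshold gives A 9, B 7, C 9, D 7 (total 32).

A 9; B 7; C 9; D 7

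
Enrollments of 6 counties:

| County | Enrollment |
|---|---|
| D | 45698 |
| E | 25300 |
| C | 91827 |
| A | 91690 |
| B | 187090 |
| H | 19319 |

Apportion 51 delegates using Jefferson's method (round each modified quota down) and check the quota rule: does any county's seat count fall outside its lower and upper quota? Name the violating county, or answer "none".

B

Standard quotas: D 5.056, E 2.799, C 10.160, A 10.145, B 20.701, H 2.138.
Jefferson allocation: D 5, E 2, C 10, A 10, B 22, H 2.
B has quota 20.701 (lower 20, upper 21) but receives 22 — outside the quota interval.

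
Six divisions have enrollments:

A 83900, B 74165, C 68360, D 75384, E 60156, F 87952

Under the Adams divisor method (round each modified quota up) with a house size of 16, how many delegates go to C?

Standard divisor 449917/16 ≈ 28119.812; standard quotas: A 2.984, B 2.637, C 2.431, D 2.681, E 2.139, F 3.128.
Rounding up gives 3, 3, 3, 3, 3, 4 = 19 seats, so the divisor must be adjusted.
With modified divisor 35600: modified quotas A 2.357, B 2.083, C 1.920, D 2.118, E 1.690, F 2.471.
Rounding up: A 3, B 3, C 2, D 3, E 2, F 3 (total 16).
C receives 2.

2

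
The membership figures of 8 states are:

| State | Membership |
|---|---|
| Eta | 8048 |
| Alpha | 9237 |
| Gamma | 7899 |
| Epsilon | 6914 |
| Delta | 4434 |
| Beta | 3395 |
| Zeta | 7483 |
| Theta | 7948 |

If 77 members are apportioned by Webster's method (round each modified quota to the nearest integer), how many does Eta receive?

11

Standard divisor 55358/77 ≈ 718.935; standard quotas: Eta 11.194, Alpha 12.848, Gamma 10.987, Epsilon 9.617, Delta 6.167, Beta 4.722, Zeta 10.408, Theta 11.055.
Rounding to the nearest integer gives Eta 11, Alpha 13, Gamma 11, Epsilon 10, Delta 6, Beta 5, Zeta 10, Theta 11 — total 77, matching the house size, so no adjustment is needed.
Eta receives 11.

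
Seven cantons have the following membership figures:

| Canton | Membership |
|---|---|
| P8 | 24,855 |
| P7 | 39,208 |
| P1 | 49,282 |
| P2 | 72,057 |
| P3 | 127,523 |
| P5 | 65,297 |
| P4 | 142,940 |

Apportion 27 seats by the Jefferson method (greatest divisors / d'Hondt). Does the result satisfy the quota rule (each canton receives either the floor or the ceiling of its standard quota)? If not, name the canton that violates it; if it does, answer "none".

Standard quotas: P8 1.288, P7 2.031, P1 2.553, P2 3.733, P3 6.607, P5 3.383, P4 7.405.
Jefferson allocation: P8 1, P7 2, P1 2, P2 4, P3 7, P5 3, P4 8.
Every allocation lies between the lower and upper quota.

none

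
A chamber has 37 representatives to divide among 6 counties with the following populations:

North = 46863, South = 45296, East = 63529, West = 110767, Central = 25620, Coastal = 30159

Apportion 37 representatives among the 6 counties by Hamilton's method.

North=5; South=5; East=7; West=13; Central=3; Coastal=4

Standard divisor: 322234 ÷ 37 ≈ 8709.027.
Standard quotas: North 5.3810, South 5.2010, East 7.2946, West 12.7186, Central 2.9418, Coastal 3.4630.
Lower quotas: North 5, South 5, East 7, West 12, Central 2, Coastal 3 (sum 34, leaving 3 seats).
Remainders in descending order: Central 0.9418, West 0.7186, Coastal 0.4630, North 0.3810, East 0.2946, South 0.2010.
Largest remainders: Central, West, Coastal receive the extra seats.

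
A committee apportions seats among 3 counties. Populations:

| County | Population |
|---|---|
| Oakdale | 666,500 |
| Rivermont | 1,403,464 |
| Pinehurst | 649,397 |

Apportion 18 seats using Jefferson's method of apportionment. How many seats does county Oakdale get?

Standard divisor 2719361/18 ≈ 151075.611; standard quotas: Oakdale 4.412, Rivermont 9.290, Pinehurst 4.298.
Rounding down gives 4, 9, 4 = 17 seats, so the divisor must be adjusted.
With modified divisor 136800: modified quotas Oakdale 4.872, Rivermont 10.259, Pinehurst 4.747.
Rounding down: Oakdale 4, Rivermont 10, Pinehurst 4 (total 18).
Oakdale receives 4.

4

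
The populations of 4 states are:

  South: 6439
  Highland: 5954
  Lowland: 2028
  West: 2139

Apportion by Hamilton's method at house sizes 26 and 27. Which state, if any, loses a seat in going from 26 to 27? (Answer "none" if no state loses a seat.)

West

At 26 seats: South 10, Highland 9, Lowland 3, West 4.
At 27 seats: South 11, Highland 10, Lowland 3, West 3.
West drops from 4 to 3.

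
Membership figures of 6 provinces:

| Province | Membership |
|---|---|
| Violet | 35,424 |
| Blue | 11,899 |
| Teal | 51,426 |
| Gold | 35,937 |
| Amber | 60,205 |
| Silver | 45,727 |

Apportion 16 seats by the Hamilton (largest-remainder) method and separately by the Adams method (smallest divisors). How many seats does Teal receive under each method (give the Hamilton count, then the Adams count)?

4 and 3

Hamilton: Violet 2, Blue 1, Teal 4, Gold 2, Amber 4, Silver 3.
Adams: Violet 2, Blue 1, Teal 3, Gold 3, Amber 4, Silver 3.
Teal gets 4 under Hamilton and 3 under Adams.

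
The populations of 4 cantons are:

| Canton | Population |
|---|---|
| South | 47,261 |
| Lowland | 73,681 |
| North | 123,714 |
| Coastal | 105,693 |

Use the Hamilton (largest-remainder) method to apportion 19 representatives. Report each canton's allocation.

South 2, Lowland 4, North 7, Coastal 6

Standard divisor: 350349 ÷ 19 ≈ 18439.421.
Standard quotas: South 2.5630, Lowland 3.9958, North 6.7092, Coastal 5.7319.
Lower quotas: South 2, Lowland 3, North 6, Coastal 5 (sum 16, leaving 3 seats).
Remainders in descending order: Lowland 0.9958, Coastal 0.7319, North 0.7092, South 0.5630.
Largest remainders: Lowland, Coastal, North receive the extra seats.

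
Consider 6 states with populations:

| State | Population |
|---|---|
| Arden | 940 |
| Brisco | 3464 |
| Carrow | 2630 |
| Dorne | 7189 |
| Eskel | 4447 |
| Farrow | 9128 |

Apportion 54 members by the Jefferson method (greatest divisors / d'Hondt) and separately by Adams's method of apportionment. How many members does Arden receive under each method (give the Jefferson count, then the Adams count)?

Jefferson: Arden 1, Brisco 7, Carrow 5, Dorne 14, Eskel 9, Farrow 18.
Adams: Arden 2, Brisco 7, Carrow 5, Dorne 14, Eskel 9, Farrow 17.
Arden gets 1 under Jefferson and 2 under Adams.

1 and 2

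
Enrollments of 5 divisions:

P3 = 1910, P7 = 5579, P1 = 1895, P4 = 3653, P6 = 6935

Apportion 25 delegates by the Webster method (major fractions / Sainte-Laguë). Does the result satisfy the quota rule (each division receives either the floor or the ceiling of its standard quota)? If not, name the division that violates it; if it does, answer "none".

Standard quotas: P3 2.391, P7 6.984, P1 2.372, P4 4.573, P6 8.681.
Webster allocation: P3 2, P7 7, P1 2, P4 5, P6 9.
Every allocation lies between the lower and upper quota.

none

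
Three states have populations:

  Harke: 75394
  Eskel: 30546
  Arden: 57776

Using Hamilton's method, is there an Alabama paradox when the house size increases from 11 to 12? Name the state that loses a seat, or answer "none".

none

At 11 seats: Harke 5, Eskel 2, Arden 4.
At 12 seats: Harke 6, Eskel 2, Arden 4.
No state's allocation decreased.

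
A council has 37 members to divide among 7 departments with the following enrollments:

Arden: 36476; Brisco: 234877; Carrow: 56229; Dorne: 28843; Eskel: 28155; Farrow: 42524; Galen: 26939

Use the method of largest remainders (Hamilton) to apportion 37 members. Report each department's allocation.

The standard divisor is 454043/37 ≈ 12271.432.
Standard quotas: Arden 2.9724, Brisco 19.1401, Carrow 4.5821, Dorne 2.3504, Eskel 2.2944, Farrow 3.4653, Galen 2.1953.
Lower quotas: Arden 2, Brisco 19, Carrow 4, Dorne 2, Eskel 2, Farrow 3, Galen 2 (sum 34, leaving 3 seats).
Remainders in descending order: Arden 0.9724, Carrow 0.5821, Farrow 0.4653, Dorne 0.3504, Eskel 0.2944, Galen 0.1953, Brisco 0.1401.
Largest remainders: Arden, Carrow, Farrow receive the extra seats.

Arden: 3, Brisco: 19, Carrow: 5, Dorne: 2, Eskel: 2, Farrow: 4, Galen: 2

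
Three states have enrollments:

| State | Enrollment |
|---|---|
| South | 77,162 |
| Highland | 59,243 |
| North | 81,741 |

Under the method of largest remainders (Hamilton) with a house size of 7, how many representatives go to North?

The standard divisor is 218146/7 ≈ 31163.714.
Standard quotas: South 2.4760, Highland 1.9010, North 2.6230.
Lower quotas: South 2, Highland 1, North 2 (sum 5, leaving 2 seats).
Remainders in descending order: Highland 0.9010, North 0.6230, South 0.4760.
The surplus seats go to Highland, North.
North receives 3.

3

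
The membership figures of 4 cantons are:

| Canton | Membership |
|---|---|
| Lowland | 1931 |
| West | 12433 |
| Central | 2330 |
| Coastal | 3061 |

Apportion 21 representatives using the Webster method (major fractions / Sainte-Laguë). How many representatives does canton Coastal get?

3

Standard divisor 19755/21 ≈ 940.714; standard quotas: Lowland 2.053, West 13.217, Central 2.477, Coastal 3.254.
Rounding to the nearest integer gives 2, 13, 2, 3 = 20 seats, so the divisor must be adjusted.
With modified divisor 924.27: modified quotas Lowland 2.089, West 13.452, Central 2.521, Coastal 3.312.
Rounding to the nearest integer: Lowland 2, West 13, Central 3, Coastal 3 (total 21).
Coastal receives 3.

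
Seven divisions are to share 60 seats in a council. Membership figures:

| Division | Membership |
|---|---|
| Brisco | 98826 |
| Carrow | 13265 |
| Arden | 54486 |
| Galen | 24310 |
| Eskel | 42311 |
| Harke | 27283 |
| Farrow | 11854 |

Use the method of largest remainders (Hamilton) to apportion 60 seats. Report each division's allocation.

Brisco: 22; Carrow: 3; Arden: 12; Galen: 5; Eskel: 9; Harke: 6; Farrow: 3

Standard divisor: 272335 ÷ 60 ≈ 4538.917.
Standard quotas: Brisco 21.7730, Carrow 2.9225, Arden 12.0042, Galen 5.3559, Eskel 9.3218, Harke 6.0109, Farrow 2.6116.
Lower quotas: Brisco 21, Carrow 2, Arden 12, Galen 5, Eskel 9, Harke 6, Farrow 2 (sum 57, leaving 3 seats).
Remainders in descending order: Carrow 0.9225, Brisco 0.7730, Farrow 0.6116, Galen 0.3559, Eskel 0.3218, Harke 0.0109, Arden 0.0042.
The surplus seats go to Carrow, Brisco, Farrow.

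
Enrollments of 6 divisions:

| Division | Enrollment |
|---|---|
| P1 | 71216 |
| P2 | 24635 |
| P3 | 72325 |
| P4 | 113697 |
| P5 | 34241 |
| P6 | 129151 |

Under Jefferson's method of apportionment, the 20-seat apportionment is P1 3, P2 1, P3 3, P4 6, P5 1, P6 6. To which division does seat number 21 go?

Priority for the next seat is population ÷ (current seats + 1).
Priorities: P1 17804.000, P2 12317.500, P3 18081.250, P4 16242.429, P5 17120.500, P6 18450.143.
Highest priority: P6.

P6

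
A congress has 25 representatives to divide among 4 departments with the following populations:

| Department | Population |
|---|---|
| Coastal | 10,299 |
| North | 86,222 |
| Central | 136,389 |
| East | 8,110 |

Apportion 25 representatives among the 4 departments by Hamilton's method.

Coastal 1; North 9; Central 14; East 1

Standard divisor: 241020 ÷ 25 ≈ 9640.8.
Standard quotas: Coastal 1.0683, North 8.9434, Central 14.1471, East 0.8412.
Lower quotas: Coastal 1, North 8, Central 14, East 0 (sum 23, leaving 2 seats).
Remainders in descending order: North 0.9434, East 0.8412, Central 0.1471, Coastal 0.0683.
The surplus seats go to North, East.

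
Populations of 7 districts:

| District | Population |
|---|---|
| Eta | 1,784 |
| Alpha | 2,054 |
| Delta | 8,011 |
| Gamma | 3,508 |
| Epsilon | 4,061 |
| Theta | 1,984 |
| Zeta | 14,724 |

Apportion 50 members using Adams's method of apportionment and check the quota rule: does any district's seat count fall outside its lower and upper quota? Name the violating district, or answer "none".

Zeta

Standard quotas: Eta 2.469, Alpha 2.843, Delta 11.088, Gamma 4.855, Epsilon 5.621, Theta 2.746, Zeta 20.379.
Adams allocation: Eta 3, Alpha 3, Delta 11, Gamma 5, Epsilon 6, Theta 3, Zeta 19.
Zeta has quota 20.379 (lower 20, upper 21) but receives 19 — outside the quota interval.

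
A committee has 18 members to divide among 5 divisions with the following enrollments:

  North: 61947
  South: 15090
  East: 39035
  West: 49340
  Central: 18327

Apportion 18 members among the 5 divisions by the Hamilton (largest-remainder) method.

The standard divisor is 183739/18 ≈ 10207.722.
Standard quotas: North 6.0686, South 1.4783, East 3.8241, West 4.8336, Central 1.7954.
Lower quotas: North 6, South 1, East 3, West 4, Central 1 (sum 15, leaving 3 seats).
Remainders in descending order: West 0.8336, East 0.8241, Central 0.7954, South 0.4783, North 0.0686.
The surplus seats go to West, East, Central.

North 6, South 1, East 4, West 5, Central 2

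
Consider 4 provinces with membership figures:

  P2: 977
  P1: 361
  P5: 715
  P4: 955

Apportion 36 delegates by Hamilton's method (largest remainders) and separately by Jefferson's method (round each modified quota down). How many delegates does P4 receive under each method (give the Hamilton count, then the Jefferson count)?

11 and 12

Hamilton: P2 12, P1 4, P5 9, P4 11.
Jefferson: P2 12, P1 4, P5 8, P4 12.
P4 gets 11 under Hamilton and 12 under Jefferson.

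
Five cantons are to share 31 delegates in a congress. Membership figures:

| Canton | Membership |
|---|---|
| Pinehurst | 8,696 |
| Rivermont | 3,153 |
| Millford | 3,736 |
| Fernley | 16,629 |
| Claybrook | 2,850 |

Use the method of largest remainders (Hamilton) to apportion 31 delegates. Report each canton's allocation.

Total 35064; standard divisor 35064/31 ≈ 1131.097.
Standard quotas: Pinehurst 7.6881, Rivermont 2.7876, Millford 3.3030, Fernley 14.7017, Claybrook 2.5197.
Lower quotas: Pinehurst 7, Rivermont 2, Millford 3, Fernley 14, Claybrook 2 (sum 28, leaving 3 seats).
Remainders in descending order: Rivermont 0.7876, Fernley 0.7017, Pinehurst 0.6881, Claybrook 0.5197, Millford 0.3030.
Largest remainders: Rivermont, Fernley, Pinehurst receive the extra seats.

Pinehurst 8; Rivermont 3; Millford 3; Fernley 15; Claybrook 2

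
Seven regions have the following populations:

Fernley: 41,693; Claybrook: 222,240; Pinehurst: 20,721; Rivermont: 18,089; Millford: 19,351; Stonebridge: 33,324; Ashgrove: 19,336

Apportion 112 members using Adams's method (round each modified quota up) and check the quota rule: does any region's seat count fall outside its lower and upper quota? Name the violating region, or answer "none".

Standard quotas: Fernley 12.460, Claybrook 66.419, Pinehurst 6.193, Rivermont 5.406, Millford 5.783, Stonebridge 9.959, Ashgrove 5.779.
Adams allocation: Fernley 13, Claybrook 65, Pinehurst 6, Rivermont 6, Millford 6, Stonebridge 10, Ashgrove 6.
Claybrook has quota 66.419 (lower 66, upper 67) but receives 65 — outside the quota interval.

Claybrook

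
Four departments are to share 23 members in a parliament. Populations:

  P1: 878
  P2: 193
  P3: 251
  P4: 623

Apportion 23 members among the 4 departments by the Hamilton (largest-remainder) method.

Standard divisor: 1945 ÷ 23 ≈ 84.565.
Standard quotas: P1 10.383, P2 2.282, P3 2.968, P4 7.367.
Lower quotas: P1 10, P2 2, P3 2, P4 7 (sum 21, leaving 2 seats).
Remainders in descending order: P3 0.968, P1 0.383, P4 0.367, P2 0.282.
The surplus seats go to P3, P1.

P1: 11, P2: 2, P3: 3, P4: 7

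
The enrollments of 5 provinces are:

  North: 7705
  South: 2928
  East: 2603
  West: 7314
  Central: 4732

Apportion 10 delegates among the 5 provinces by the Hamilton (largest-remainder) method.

North: 3, South: 1, East: 1, West: 3, Central: 2

The standard divisor is 25282/10 ≈ 2528.2.
Standard quotas: North 3.0476, South 1.1581, East 1.0296, West 2.8930, Central 1.8717.
Lower quotas: North 3, South 1, East 1, West 2, Central 1 (sum 8, leaving 2 seats).
Remainders in descending order: West 0.8930, Central 0.8717, South 0.1581, North 0.0476, East 0.0296.
The surplus seats go to West, Central.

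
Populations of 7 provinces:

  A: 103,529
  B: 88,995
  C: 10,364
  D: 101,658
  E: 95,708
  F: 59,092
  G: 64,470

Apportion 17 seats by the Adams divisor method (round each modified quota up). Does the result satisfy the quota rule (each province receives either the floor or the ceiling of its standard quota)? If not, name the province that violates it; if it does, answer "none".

Standard quotas: A 3.360, B 2.888, C 0.336, D 3.299, E 3.106, F 1.918, G 2.092.
Adams allocation: A 3, B 3, C 1, D 3, E 3, F 2, G 2.
Every allocation lies between the lower and upper quota.

none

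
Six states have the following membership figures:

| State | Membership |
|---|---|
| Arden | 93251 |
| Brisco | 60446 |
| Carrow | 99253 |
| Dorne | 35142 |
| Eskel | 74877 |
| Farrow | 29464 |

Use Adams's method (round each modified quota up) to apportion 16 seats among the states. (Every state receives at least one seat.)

Arden 4, Brisco 2, Carrow 4, Dorne 2, Eskel 3, Farrow 1

Standard divisor 392433/16 ≈ 24527.062; standard quotas: Arden 3.802, Brisco 2.464, Carrow 4.047, Dorne 1.433, Eskel 3.053, Farrow 1.201.
Rounding up gives 4, 3, 5, 2, 4, 2 = 20 seats, so the divisor must be adjusted.
With modified divisor 30700: modified quotas Arden 3.037, Brisco 1.969, Carrow 3.233, Dorne 1.145, Eskel 2.439, Farrow 0.960.
Rounding up: Arden 4, Brisco 2, Carrow 4, Dorne 2, Eskel 3, Farrow 1 (total 16).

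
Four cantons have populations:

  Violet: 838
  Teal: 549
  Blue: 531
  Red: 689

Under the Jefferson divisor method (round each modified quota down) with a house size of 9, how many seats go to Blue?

Standard divisor 2607/9 ≈ 289.667; standard quotas: Violet 2.893, Teal 1.895, Blue 1.833, Red 2.379.
Rounding down gives 2, 1, 1, 2 = 6 seats, so the divisor must be adjusted.
With modified divisor 250: modified quotas Violet 3.352, Teal 2.196, Blue 2.124, Red 2.756.
Rounding down: Violet 3, Teal 2, Blue 2, Red 2 (total 9).
Blue receives 2.

2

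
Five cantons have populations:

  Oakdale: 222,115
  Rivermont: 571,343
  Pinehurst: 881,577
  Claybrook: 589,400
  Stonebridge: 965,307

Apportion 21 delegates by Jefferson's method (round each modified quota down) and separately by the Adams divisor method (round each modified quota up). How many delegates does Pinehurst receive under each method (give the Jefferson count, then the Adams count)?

6 and 5

Jefferson: Oakdale 1, Rivermont 4, Pinehurst 6, Claybrook 4, Stonebridge 6.
Adams: Oakdale 2, Rivermont 4, Pinehurst 5, Claybrook 4, Stonebridge 6.
Pinehurst gets 6 under Jefferson and 5 under Adams.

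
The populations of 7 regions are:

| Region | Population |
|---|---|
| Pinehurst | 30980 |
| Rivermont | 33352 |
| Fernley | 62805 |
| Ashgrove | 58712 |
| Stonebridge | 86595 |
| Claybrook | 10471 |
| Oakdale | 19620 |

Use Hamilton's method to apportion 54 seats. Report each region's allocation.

Pinehurst 6; Rivermont 6; Fernley 11; Ashgrove 10; Stonebridge 15; Claybrook 2; Oakdale 4

The standard divisor is 302535/54 ≈ 5602.5.
Standard quotas: Pinehurst 5.5297, Rivermont 5.9531, Fernley 11.2102, Ashgrove 10.4796, Stonebridge 15.4565, Claybrook 1.8690, Oakdale 3.5020.
Lower quotas: Pinehurst 5, Rivermont 5, Fernley 11, Ashgrove 10, Stonebridge 15, Claybrook 1, Oakdale 3 (sum 50, leaving 4 seats).
Remainders in descending order: Rivermont 0.9531, Claybrook 0.8690, Pinehurst 0.5297, Oakdale 0.5020, Ashgrove 0.4796, Stonebridge 0.4565, Fernley 0.2102.
Largest remainders: Rivermont, Claybrook, Pinehurst, Oakdale receive the extra seats.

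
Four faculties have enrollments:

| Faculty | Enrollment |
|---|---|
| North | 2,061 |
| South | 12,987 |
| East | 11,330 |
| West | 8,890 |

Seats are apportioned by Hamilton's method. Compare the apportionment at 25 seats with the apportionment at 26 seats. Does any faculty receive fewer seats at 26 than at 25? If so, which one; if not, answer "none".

North

At 25 seats: North 2, South 9, East 8, West 6.
At 26 seats: North 1, South 10, East 8, West 7.
North drops from 2 to 1.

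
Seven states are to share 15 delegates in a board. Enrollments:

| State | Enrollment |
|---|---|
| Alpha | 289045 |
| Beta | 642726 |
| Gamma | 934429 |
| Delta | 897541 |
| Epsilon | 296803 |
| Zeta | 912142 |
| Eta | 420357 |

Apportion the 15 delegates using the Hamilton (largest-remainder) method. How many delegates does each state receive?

Alpha 1, Beta 2, Gamma 3, Delta 3, Epsilon 1, Zeta 3, Eta 2

Total 4393043; standard divisor 4393043/15 ≈ 292869.533.
Standard quotas: Alpha 0.9869, Beta 2.1946, Gamma 3.1906, Delta 3.0646, Epsilon 1.0134, Zeta 3.1145, Eta 1.4353.
Lower quotas: Alpha 0, Beta 2, Gamma 3, Delta 3, Epsilon 1, Zeta 3, Eta 1 (sum 13, leaving 2 seats).
Remainders in descending order: Alpha 0.9869, Eta 0.4353, Beta 0.1946, Gamma 0.1906, Zeta 0.1145, Delta 0.0646, Epsilon 0.0134.
Largest remainders: Alpha, Eta receive the extra seats.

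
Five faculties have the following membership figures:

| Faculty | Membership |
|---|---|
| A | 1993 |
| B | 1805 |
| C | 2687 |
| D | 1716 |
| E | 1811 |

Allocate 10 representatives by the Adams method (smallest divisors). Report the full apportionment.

A 2; B 2; C 2; D 2; E 2

Standard divisor 10012/10 ≈ 1001.2; standard quotas: A 1.991, B 1.803, C 2.684, D 1.714, E 1.809.
Rounding up gives 2, 2, 3, 2, 2 = 11 seats, so the divisor must be adjusted.
With modified divisor 1500: modified quotas A 1.329, B 1.203, C 1.791, D 1.144, E 1.207.
Rounding up: A 2, B 2, C 2, D 2, E 2 (total 10).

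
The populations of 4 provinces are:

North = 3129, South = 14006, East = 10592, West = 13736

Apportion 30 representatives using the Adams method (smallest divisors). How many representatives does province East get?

Standard divisor 41463/30 ≈ 1382.1; standard quotas: North 2.264, South 10.134, East 7.664, West 9.938.
Rounding up gives 3, 11, 8, 10 = 32 seats, so the divisor must be adjusted.
With modified divisor 1520: modified quotas North 2.059, South 9.214, East 6.968, West 9.037.
Rounding up: North 3, South 10, East 7, West 10 (total 30).
East receives 7.

7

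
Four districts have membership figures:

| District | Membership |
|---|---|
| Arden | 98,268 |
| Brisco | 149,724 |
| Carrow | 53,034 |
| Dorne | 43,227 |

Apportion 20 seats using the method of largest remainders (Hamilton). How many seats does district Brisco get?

9

Standard divisor: 344253 ÷ 20 ≈ 17212.65.
Standard quotas: Arden 5.7091, Brisco 8.6985, Carrow 3.0811, Dorne 2.5114.
Lower quotas: Arden 5, Brisco 8, Carrow 3, Dorne 2 (sum 18, leaving 2 seats).
Remainders in descending order: Arden 0.7091, Brisco 0.6985, Dorne 0.5114, Carrow 0.0811.
The surplus seats go to Arden, Brisco.
Brisco receives 9.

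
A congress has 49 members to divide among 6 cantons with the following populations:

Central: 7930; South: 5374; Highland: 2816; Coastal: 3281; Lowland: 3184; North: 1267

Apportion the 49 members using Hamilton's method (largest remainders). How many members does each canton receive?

Central 16; South 11; Highland 6; Coastal 7; Lowland 6; North 3

Total 23852; standard divisor 23852/49 ≈ 486.776.
Standard quotas: Central 16.2909, South 11.0400, Highland 5.7850, Coastal 6.7403, Lowland 6.5410, North 2.6028.
Lower quotas: Central 16, South 11, Highland 5, Coastal 6, Lowland 6, North 2 (sum 46, leaving 3 seats).
Remainders in descending order: Highland 0.7850, Coastal 0.7403, North 0.6028, Lowland 0.5410, Central 0.2909, South 0.0400.
The surplus seats go to Highland, Coastal, North.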